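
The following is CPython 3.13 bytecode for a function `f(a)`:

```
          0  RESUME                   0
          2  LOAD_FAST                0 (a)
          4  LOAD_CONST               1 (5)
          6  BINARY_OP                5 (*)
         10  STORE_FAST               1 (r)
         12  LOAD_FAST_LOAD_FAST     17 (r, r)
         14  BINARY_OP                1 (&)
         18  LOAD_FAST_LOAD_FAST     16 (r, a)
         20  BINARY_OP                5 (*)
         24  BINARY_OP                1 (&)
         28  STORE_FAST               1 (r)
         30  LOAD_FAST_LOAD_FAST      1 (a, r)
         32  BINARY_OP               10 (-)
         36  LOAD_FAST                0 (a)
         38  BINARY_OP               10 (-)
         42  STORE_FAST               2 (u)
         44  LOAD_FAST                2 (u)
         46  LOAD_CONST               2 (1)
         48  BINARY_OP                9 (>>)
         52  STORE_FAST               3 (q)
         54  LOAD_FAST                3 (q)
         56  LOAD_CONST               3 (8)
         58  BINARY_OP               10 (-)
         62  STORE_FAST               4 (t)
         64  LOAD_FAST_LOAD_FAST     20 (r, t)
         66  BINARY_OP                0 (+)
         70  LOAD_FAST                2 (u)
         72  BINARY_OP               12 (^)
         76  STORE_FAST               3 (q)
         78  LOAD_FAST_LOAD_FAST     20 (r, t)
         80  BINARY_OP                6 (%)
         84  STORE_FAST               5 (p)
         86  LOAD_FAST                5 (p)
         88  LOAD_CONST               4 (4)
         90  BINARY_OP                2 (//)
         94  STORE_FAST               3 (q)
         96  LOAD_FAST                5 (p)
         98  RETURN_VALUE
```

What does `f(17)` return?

-6

LOAD_FAST a → push 17. Stack: [17]
LOAD_CONST → push 5. Stack: [17, 5]
BINARY_OP * → 17 * 5 = 85. Stack: [85]
STORE_FAST r → r=85. Stack: []
LOAD_FAST_LOAD_FAST r,r → push 85,85. Stack: [85, 85]
BINARY_OP & → 85 & 85 = 85. Stack: [85]
LOAD_FAST_LOAD_FAST r,a → push 85,17. Stack: [85, 85, 17]
BINARY_OP * → 85 * 17 = 1445. Stack: [85, 1445]
BINARY_OP & → 85 & 1445 = 5. Stack: [5]
STORE_FAST r → r=5. Stack: []
LOAD_FAST_LOAD_FAST a,r → push 17,5. Stack: [17, 5]
BINARY_OP - → 17 - 5 = 12. Stack: [12]
LOAD_FAST a → push 17. Stack: [12, 17]
BINARY_OP - → 12 - 17 = -5. Stack: [-5]
STORE_FAST u → u=-5. Stack: []
LOAD_FAST u → push -5. Stack: [-5]
LOAD_CONST → push 1. Stack: [-5, 1]
BINARY_OP >> → -5 >> 1 = -3. Stack: [-3]
STORE_FAST q → q=-3. Stack: []
LOAD_FAST q → push -3. Stack: [-3]
LOAD_CONST → push 8. Stack: [-3, 8]
BINARY_OP - → -3 - 8 = -11. Stack: [-11]
STORE_FAST t → t=-11. Stack: []
LOAD_FAST_LOAD_FAST r,t → push 5,-11. Stack: [5, -11]
BINARY_OP + → 5 + -11 = -6. Stack: [-6]
LOAD_FAST u → push -5. Stack: [-6, -5]
BINARY_OP ^ → -6 ^ -5 = 1. Stack: [1]
STORE_FAST q → q=1. Stack: []
LOAD_FAST_LOAD_FAST r,t → push 5,-11. Stack: [5, -11]
BINARY_OP % → 5 % -11 = -6. Stack: [-6]
STORE_FAST p → p=-6. Stack: []
LOAD_FAST p → push -6. Stack: [-6]
LOAD_CONST → push 4. Stack: [-6, 4]
BINARY_OP // → -6 // 4 = -2. Stack: [-2]
STORE_FAST q → q=-2. Stack: []
LOAD_FAST p → push -6. Stack: [-6]
RETURN_VALUE → return -6.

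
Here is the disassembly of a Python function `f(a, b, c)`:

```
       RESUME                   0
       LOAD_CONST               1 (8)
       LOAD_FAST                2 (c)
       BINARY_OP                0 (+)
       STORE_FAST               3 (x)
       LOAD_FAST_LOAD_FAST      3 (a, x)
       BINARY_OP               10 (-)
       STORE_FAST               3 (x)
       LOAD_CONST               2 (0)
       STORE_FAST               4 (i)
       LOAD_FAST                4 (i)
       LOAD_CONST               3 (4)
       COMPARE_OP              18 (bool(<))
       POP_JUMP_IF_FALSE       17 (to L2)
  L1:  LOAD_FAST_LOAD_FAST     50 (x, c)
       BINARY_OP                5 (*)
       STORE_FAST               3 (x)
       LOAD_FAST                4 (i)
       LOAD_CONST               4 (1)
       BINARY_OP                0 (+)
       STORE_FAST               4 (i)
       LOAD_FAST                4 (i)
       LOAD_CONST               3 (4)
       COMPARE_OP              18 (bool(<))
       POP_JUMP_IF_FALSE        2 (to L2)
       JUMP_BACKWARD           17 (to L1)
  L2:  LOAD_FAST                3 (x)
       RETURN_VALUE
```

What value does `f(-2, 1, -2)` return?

LOAD_CONST → push 8. Stack: [8]
LOAD_FAST c → push -2. Stack: [8, -2]
BINARY_OP + → 8 + -2 = 6. Stack: [6]
STORE_FAST x → x=6. Stack: []
LOAD_FAST_LOAD_FAST a,x → push -2,6. Stack: [-2, 6]
BINARY_OP - → -2 - 6 = -8. Stack: [-8]
STORE_FAST x → x=-8. Stack: []
LOAD_CONST → push 0. Stack: [0]
STORE_FAST i → i=0. Stack: []
LOAD_FAST i → push 0. Stack: [0]
LOAD_CONST → push 4. Stack: [0, 4]
COMPARE_OP bool(<) → 0 vs 4 = True. Stack: [True]
POP_JUMP_IF_FALSE → pop True; no jump. Stack: []
LOAD_FAST_LOAD_FAST x,c → push -8,-2. Stack: [-8, -2]
BINARY_OP * → -8 * -2 = 16. Stack: [16]
STORE_FAST x → x=16. Stack: []
LOAD_FAST i → push 0. Stack: [0]
LOAD_CONST → push 1. Stack: [0, 1]
BINARY_OP + → 0 + 1 = 1. Stack: [1]
STORE_FAST i → i=1. Stack: []
LOAD_FAST i → push 1. Stack: [1]
LOAD_CONST → push 4. Stack: [1, 4]
COMPARE_OP bool(<) → 1 vs 4 = True. Stack: [True]
POP_JUMP_IF_FALSE → pop True; no jump. Stack: []
LOAD_FAST_LOAD_FAST x,c → push 16,-2. Stack: [16, -2]
BINARY_OP * → 16 * -2 = -32. Stack: [-32]
STORE_FAST x → x=-32. Stack: []
LOAD_FAST i → push 1. Stack: [1]
LOAD_CONST → push 1. Stack: [1, 1]
BINARY_OP + → 1 + 1 = 2. Stack: [2]
STORE_FAST i → i=2. Stack: []
LOAD_FAST i → push 2. Stack: [2]
LOAD_CONST → push 4. Stack: [2, 4]
COMPARE_OP bool(<) → 2 vs 4 = True. Stack: [True]
POP_JUMP_IF_FALSE → pop True; no jump. Stack: []
LOAD_FAST_LOAD_FAST x,c → push -32,-2. Stack: [-32, -2]
BINARY_OP * → -32 * -2 = 64. Stack: [64]
STORE_FAST x → x=64. Stack: []
LOAD_FAST i → push 2. Stack: [2]
LOAD_CONST → push 1. Stack: [2, 1]
BINARY_OP + → 2 + 1 = 3. Stack: [3]
STORE_FAST i → i=3. Stack: []
LOAD_FAST i → push 3. Stack: [3]
LOAD_CONST → push 4. Stack: [3, 4]
COMPARE_OP bool(<) → 3 vs 4 = True. Stack: [True]
POP_JUMP_IF_FALSE → pop True; no jump. Stack: []
LOAD_FAST_LOAD_FAST x,c → push 64,-2. Stack: [64, -2]
BINARY_OP * → 64 * -2 = -128. Stack: [-128]
STORE_FAST x → x=-128. Stack: []
LOAD_FAST i → push 3. Stack: [3]
LOAD_CONST → push 1. Stack: [3, 1]
BINARY_OP + → 3 + 1 = 4. Stack: [4]
STORE_FAST i → i=4. Stack: []
LOAD_FAST i → push 4. Stack: [4]
LOAD_CONST → push 4. Stack: [4, 4]
COMPARE_OP bool(<) → 4 vs 4 = False. Stack: [False]
POP_JUMP_IF_FALSE → pop False; jump. Stack: []
LOAD_FAST x → push -128. Stack: [-128]
RETURN_VALUE → return -128.

-128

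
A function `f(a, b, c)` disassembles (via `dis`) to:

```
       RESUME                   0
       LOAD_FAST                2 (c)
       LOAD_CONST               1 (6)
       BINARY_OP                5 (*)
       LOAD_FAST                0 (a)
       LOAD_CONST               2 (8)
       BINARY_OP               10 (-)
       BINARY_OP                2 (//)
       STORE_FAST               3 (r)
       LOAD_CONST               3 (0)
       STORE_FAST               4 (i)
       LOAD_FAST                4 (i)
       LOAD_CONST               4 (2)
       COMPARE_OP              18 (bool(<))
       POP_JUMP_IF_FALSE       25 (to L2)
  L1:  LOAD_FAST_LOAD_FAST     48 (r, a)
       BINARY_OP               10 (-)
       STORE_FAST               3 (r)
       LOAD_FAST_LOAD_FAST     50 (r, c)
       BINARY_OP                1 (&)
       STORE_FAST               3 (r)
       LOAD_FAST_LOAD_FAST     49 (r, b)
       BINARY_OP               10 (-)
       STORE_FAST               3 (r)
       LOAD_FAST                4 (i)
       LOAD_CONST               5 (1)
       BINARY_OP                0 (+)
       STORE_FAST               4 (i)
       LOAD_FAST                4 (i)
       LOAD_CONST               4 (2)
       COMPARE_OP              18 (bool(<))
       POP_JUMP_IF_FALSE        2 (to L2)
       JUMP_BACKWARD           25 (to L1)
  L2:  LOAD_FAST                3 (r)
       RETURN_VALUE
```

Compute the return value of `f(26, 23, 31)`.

LOAD_FAST c → push 31. Stack: [31]
LOAD_CONST → push 6. Stack: [31, 6]
BINARY_OP * → 31 * 6 = 186. Stack: [186]
LOAD_FAST a → push 26. Stack: [186, 26]
LOAD_CONST → push 8. Stack: [186, 26, 8]
BINARY_OP - → 26 - 8 = 18. Stack: [186, 18]
BINARY_OP // → 186 // 18 = 10. Stack: [10]
STORE_FAST r → r=10. Stack: []
LOAD_CONST → push 0. Stack: [0]
STORE_FAST i → i=0. Stack: []
LOAD_FAST i → push 0. Stack: [0]
LOAD_CONST → push 2. Stack: [0, 2]
COMPARE_OP bool(<) → 0 vs 2 = True. Stack: [True]
POP_JUMP_IF_FALSE → pop True; no jump. Stack: []
LOAD_FAST_LOAD_FAST r,a → push 10,26. Stack: [10, 26]
BINARY_OP - → 10 - 26 = -16. Stack: [-16]
STORE_FAST r → r=-16. Stack: []
LOAD_FAST_LOAD_FAST r,c → push -16,31. Stack: [-16, 31]
BINARY_OP & → -16 & 31 = 16. Stack: [16]
STORE_FAST r → r=16. Stack: []
LOAD_FAST_LOAD_FAST r,b → push 16,23. Stack: [16, 23]
BINARY_OP - → 16 - 23 = -7. Stack: [-7]
STORE_FAST r → r=-7. Stack: []
LOAD_FAST i → push 0. Stack: [0]
LOAD_CONST → push 1. Stack: [0, 1]
BINARY_OP + → 0 + 1 = 1. Stack: [1]
STORE_FAST i → i=1. Stack: []
LOAD_FAST i → push 1. Stack: [1]
LOAD_CONST → push 2. Stack: [1, 2]
COMPARE_OP bool(<) → 1 vs 2 = True. Stack: [True]
POP_JUMP_IF_FALSE → pop True; no jump. Stack: []
LOAD_FAST_LOAD_FAST r,a → push -7,26. Stack: [-7, 26]
BINARY_OP - → -7 - 26 = -33. Stack: [-33]
STORE_FAST r → r=-33. Stack: []
LOAD_FAST_LOAD_FAST r,c → push -33,31. Stack: [-33, 31]
BINARY_OP & → -33 & 31 = 31. Stack: [31]
STORE_FAST r → r=31. Stack: []
LOAD_FAST_LOAD_FAST r,b → push 31,23. Stack: [31, 23]
BINARY_OP - → 31 - 23 = 8. Stack: [8]
STORE_FAST r → r=8. Stack: []
LOAD_FAST i → push 1. Stack: [1]
LOAD_CONST → push 1. Stack: [1, 1]
BINARY_OP + → 1 + 1 = 2. Stack: [2]
STORE_FAST i → i=2. Stack: []
LOAD_FAST i → push 2. Stack: [2]
LOAD_CONST → push 2. Stack: [2, 2]
COMPARE_OP bool(<) → 2 vs 2 = False. Stack: [False]
POP_JUMP_IF_FALSE → pop False; jump. Stack: []
LOAD_FAST r → push 8. Stack: [8]
RETURN_VALUE → return 8.

8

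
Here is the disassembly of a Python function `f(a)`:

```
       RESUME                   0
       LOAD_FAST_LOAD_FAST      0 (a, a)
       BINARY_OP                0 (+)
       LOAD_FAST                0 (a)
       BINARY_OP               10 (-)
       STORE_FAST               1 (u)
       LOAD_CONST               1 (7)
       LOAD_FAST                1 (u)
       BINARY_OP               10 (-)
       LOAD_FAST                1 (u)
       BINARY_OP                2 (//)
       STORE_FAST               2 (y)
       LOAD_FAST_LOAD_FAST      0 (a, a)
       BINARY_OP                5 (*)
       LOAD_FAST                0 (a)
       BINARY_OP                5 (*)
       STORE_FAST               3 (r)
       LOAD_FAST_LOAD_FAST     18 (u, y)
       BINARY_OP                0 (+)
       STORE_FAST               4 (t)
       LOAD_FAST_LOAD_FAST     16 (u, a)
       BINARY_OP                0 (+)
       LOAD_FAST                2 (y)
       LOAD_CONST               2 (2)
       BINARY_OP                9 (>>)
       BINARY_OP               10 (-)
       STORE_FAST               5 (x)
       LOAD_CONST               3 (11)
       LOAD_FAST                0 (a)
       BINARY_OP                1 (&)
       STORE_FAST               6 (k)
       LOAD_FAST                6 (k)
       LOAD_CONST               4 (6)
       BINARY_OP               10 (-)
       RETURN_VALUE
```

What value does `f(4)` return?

-6

LOAD_FAST_LOAD_FAST a,a → push 4,4. Stack: [4, 4]
BINARY_OP + → 4 + 4 = 8. Stack: [8]
LOAD_FAST a → push 4. Stack: [8, 4]
BINARY_OP - → 8 - 4 = 4. Stack: [4]
STORE_FAST u → u=4. Stack: []
LOAD_CONST → push 7. Stack: [7]
LOAD_FAST u → push 4. Stack: [7, 4]
BINARY_OP - → 7 - 4 = 3. Stack: [3]
LOAD_FAST u → push 4. Stack: [3, 4]
BINARY_OP // → 3 // 4 = 0. Stack: [0]
STORE_FAST y → y=0. Stack: []
LOAD_FAST_LOAD_FAST a,a → push 4,4. Stack: [4, 4]
BINARY_OP * → 4 * 4 = 16. Stack: [16]
LOAD_FAST a → push 4. Stack: [16, 4]
BINARY_OP * → 16 * 4 = 64. Stack: [64]
STORE_FAST r → r=64. Stack: []
LOAD_FAST_LOAD_FAST u,y → push 4,0. Stack: [4, 0]
BINARY_OP + → 4 + 0 = 4. Stack: [4]
STORE_FAST t → t=4. Stack: []
LOAD_FAST_LOAD_FAST u,a → push 4,4. Stack: [4, 4]
BINARY_OP + → 4 + 4 = 8. Stack: [8]
LOAD_FAST y → push 0. Stack: [8, 0]
LOAD_CONST → push 2. Stack: [8, 0, 2]
BINARY_OP >> → 0 >> 2 = 0. Stack: [8, 0]
BINARY_OP - → 8 - 0 = 8. Stack: [8]
STORE_FAST x → x=8. Stack: []
LOAD_CONST → push 11. Stack: [11]
LOAD_FAST a → push 4. Stack: [11, 4]
BINARY_OP & → 11 & 4 = 0. Stack: [0]
STORE_FAST k → k=0. Stack: []
LOAD_FAST k → push 0. Stack: [0]
LOAD_CONST → push 6. Stack: [0, 6]
BINARY_OP - → 0 - 6 = -6. Stack: [-6]
RETURN_VALUE → return -6.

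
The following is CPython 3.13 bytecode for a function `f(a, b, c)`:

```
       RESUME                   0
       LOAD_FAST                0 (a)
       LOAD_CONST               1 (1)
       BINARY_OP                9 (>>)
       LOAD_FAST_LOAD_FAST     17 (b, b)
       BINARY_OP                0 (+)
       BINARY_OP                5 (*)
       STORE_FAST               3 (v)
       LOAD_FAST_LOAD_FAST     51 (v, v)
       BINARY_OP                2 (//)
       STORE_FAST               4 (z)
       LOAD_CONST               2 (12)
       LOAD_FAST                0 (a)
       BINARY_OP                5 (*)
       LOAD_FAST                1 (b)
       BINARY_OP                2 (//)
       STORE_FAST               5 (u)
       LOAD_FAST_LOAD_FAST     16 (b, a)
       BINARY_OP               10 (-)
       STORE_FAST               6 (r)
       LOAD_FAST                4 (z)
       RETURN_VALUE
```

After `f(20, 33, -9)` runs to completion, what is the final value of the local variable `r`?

LOAD_FAST a → push 20. Stack: [20]
LOAD_CONST → push 1. Stack: [20, 1]
BINARY_OP >> → 20 >> 1 = 10. Stack: [10]
LOAD_FAST_LOAD_FAST b,b → push 33,33. Stack: [10, 33, 33]
BINARY_OP + → 33 + 33 = 66. Stack: [10, 66]
BINARY_OP * → 10 * 66 = 660. Stack: [660]
STORE_FAST v → v=660. Stack: []
LOAD_FAST_LOAD_FAST v,v → push 660,660. Stack: [660, 660]
BINARY_OP // → 660 // 660 = 1. Stack: [1]
STORE_FAST z → z=1. Stack: []
LOAD_CONST → push 12. Stack: [12]
LOAD_FAST a → push 20. Stack: [12, 20]
BINARY_OP * → 12 * 20 = 240. Stack: [240]
LOAD_FAST b → push 33. Stack: [240, 33]
BINARY_OP // → 240 // 33 = 7. Stack: [7]
STORE_FAST u → u=7. Stack: []
LOAD_FAST_LOAD_FAST b,a → push 33,20. Stack: [33, 20]
BINARY_OP - → 33 - 20 = 13. Stack: [13]
STORE_FAST r → r=13. Stack: []
LOAD_FAST z → push 1. Stack: [1]
RETURN_VALUE → return 1.

13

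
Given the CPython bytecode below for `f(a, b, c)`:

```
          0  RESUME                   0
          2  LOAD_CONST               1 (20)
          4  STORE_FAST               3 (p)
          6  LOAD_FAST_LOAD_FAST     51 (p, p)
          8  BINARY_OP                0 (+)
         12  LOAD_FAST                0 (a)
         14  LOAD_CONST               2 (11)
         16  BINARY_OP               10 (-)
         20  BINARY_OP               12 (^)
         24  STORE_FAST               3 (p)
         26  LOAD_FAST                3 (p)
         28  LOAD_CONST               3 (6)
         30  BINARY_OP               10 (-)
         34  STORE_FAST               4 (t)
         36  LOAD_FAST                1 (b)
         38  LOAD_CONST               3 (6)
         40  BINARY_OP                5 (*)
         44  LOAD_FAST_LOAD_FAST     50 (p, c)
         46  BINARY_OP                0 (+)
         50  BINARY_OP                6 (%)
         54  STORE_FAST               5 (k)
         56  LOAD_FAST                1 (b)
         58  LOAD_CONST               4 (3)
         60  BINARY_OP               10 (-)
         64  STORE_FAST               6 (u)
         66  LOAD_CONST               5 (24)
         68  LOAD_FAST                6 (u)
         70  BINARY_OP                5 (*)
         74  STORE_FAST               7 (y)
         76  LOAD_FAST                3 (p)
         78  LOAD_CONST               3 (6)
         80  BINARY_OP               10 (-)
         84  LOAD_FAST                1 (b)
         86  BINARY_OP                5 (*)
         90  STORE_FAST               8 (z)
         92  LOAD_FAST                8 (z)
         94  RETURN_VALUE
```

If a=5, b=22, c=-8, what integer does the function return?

LOAD_CONST → push 20. Stack: [20]
STORE_FAST p → p=20. Stack: []
LOAD_FAST_LOAD_FAST p,p → push 20,20. Stack: [20, 20]
BINARY_OP + → 20 + 20 = 40. Stack: [40]
LOAD_FAST a → push 5. Stack: [40, 5]
LOAD_CONST → push 11. Stack: [40, 5, 11]
BINARY_OP - → 5 - 11 = -6. Stack: [40, -6]
BINARY_OP ^ → 40 ^ -6 = -46. Stack: [-46]
STORE_FAST p → p=-46. Stack: []
LOAD_FAST p → push -46. Stack: [-46]
LOAD_CONST → push 6. Stack: [-46, 6]
BINARY_OP - → -46 - 6 = -52. Stack: [-52]
STORE_FAST t → t=-52. Stack: []
LOAD_FAST b → push 22. Stack: [22]
LOAD_CONST → push 6. Stack: [22, 6]
BINARY_OP * → 22 * 6 = 132. Stack: [132]
LOAD_FAST_LOAD_FAST p,c → push -46,-8. Stack: [132, -46, -8]
BINARY_OP + → -46 + -8 = -54. Stack: [132, -54]
BINARY_OP % → 132 % -54 = -30. Stack: [-30]
STORE_FAST k → k=-30. Stack: []
LOAD_FAST b → push 22. Stack: [22]
LOAD_CONST → push 3. Stack: [22, 3]
BINARY_OP - → 22 - 3 = 19. Stack: [19]
STORE_FAST u → u=19. Stack: []
LOAD_CONST → push 24. Stack: [24]
LOAD_FAST u → push 19. Stack: [24, 19]
BINARY_OP * → 24 * 19 = 456. Stack: [456]
STORE_FAST y → y=456. Stack: []
LOAD_FAST p → push -46. Stack: [-46]
LOAD_CONST → push 6. Stack: [-46, 6]
BINARY_OP - → -46 - 6 = -52. Stack: [-52]
LOAD_FAST b → push 22. Stack: [-52, 22]
BINARY_OP * → -52 * 22 = -1144. Stack: [-1144]
STORE_FAST z → z=-1144. Stack: []
LOAD_FAST z → push -1144. Stack: [-1144]
RETURN_VALUE → return -1144.

-1144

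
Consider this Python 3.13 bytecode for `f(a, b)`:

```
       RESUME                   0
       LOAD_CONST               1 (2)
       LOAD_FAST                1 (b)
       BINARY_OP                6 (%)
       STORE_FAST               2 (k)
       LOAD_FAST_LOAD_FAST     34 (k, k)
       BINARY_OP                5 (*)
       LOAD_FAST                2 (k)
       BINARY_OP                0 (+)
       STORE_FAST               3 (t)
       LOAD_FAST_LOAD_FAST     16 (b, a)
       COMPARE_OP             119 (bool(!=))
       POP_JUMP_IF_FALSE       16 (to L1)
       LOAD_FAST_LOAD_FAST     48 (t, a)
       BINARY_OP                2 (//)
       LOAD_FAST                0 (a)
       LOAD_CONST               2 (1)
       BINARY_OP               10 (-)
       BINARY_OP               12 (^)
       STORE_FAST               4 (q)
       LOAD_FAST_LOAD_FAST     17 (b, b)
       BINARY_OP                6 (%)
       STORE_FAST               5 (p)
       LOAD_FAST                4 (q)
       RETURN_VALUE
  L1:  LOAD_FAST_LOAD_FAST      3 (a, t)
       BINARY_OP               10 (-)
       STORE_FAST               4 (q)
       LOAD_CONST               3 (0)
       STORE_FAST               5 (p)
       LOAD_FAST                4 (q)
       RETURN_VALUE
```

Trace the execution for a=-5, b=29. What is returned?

LOAD_CONST → push 2. Stack: [2]
LOAD_FAST b → push 29. Stack: [2, 29]
BINARY_OP % → 2 % 29 = 2. Stack: [2]
STORE_FAST k → k=2. Stack: []
LOAD_FAST_LOAD_FAST k,k → push 2,2. Stack: [2, 2]
BINARY_OP * → 2 * 2 = 4. Stack: [4]
LOAD_FAST k → push 2. Stack: [4, 2]
BINARY_OP + → 4 + 2 = 6. Stack: [6]
STORE_FAST t → t=6. Stack: []
LOAD_FAST_LOAD_FAST b,a → push 29,-5. Stack: [29, -5]
COMPARE_OP bool(!=) → 29 vs -5 = True. Stack: [True]
POP_JUMP_IF_FALSE → pop True; no jump. Stack: []
LOAD_FAST_LOAD_FAST t,a → push 6,-5. Stack: [6, -5]
BINARY_OP // → 6 // -5 = -2. Stack: [-2]
LOAD_FAST a → push -5. Stack: [-2, -5]
LOAD_CONST → push 1. Stack: [-2, -5, 1]
BINARY_OP - → -5 - 1 = -6. Stack: [-2, -6]
BINARY_OP ^ → -2 ^ -6 = 4. Stack: [4]
STORE_FAST q → q=4. Stack: []
LOAD_FAST_LOAD_FAST b,b → push 29,29. Stack: [29, 29]
BINARY_OP % → 29 % 29 = 0. Stack: [0]
STORE_FAST p → p=0. Stack: []
LOAD_FAST q → push 4. Stack: [4]
RETURN_VALUE → return 4.

4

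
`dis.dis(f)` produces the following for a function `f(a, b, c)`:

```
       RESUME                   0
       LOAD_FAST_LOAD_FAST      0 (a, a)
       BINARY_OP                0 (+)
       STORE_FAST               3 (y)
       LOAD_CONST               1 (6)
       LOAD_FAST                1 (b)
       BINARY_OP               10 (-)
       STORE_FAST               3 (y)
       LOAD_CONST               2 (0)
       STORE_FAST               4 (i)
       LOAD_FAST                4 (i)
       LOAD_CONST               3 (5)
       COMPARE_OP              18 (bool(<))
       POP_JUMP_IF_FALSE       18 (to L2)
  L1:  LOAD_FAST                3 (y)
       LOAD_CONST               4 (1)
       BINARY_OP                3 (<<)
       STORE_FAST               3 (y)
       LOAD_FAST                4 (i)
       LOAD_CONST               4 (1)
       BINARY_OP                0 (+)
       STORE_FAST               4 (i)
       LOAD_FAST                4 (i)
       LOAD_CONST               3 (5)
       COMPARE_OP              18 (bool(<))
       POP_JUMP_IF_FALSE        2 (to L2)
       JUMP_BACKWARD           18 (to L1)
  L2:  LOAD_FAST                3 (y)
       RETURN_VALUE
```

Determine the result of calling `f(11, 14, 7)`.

LOAD_FAST_LOAD_FAST a,a → push 11,11
BINARY_OP + → 11 + 11 = 22
STORE_FAST y → y=22
LOAD_CONST → push 6
LOAD_FAST b → push 14
BINARY_OP - → 6 - 14 = -8
STORE_FAST y → y=-8
LOAD_CONST → push 0
STORE_FAST i → i=0
LOAD_FAST i → push 0
LOAD_CONST → push 5
COMPARE_OP bool(<) → 0 vs 5 = True
POP_JUMP_IF_FALSE → pop True; no jump
LOAD_FAST y → push -8
LOAD_CONST → push 1
BINARY_OP << → -8 << 1 = -16
STORE_FAST y → y=-16
LOAD_FAST i → push 0
LOAD_CONST → push 1
BINARY_OP + → 0 + 1 = 1
STORE_FAST i → i=1
LOAD_FAST i → push 1
LOAD_CONST → push 5
COMPARE_OP bool(<) → 1 vs 5 = True
POP_JUMP_IF_FALSE → pop True; no jump
LOAD_FAST y → push -16
LOAD_CONST → push 1
BINARY_OP << → -16 << 1 = -32
STORE_FAST y → y=-32
LOAD_FAST i → push 1
LOAD_CONST → push 1
BINARY_OP + → 1 + 1 = 2
STORE_FAST i → i=2
LOAD_FAST i → push 2
LOAD_CONST → push 5
COMPARE_OP bool(<) → 2 vs 5 = True
POP_JUMP_IF_FALSE → pop True; no jump
LOAD_FAST y → push -32
LOAD_CONST → push 1
BINARY_OP << → -32 << 1 = -64
STORE_FAST y → y=-64
LOAD_FAST i → push 2
LOAD_CONST → push 1
BINARY_OP + → 2 + 1 = 3
STORE_FAST i → i=3
LOAD_FAST i → push 3
LOAD_CONST → push 5
COMPARE_OP bool(<) → 3 vs 5 = True
POP_JUMP_IF_FALSE → pop True; no jump
LOAD_FAST y → push -64
LOAD_CONST → push 1
BINARY_OP << → -64 << 1 = -128
STORE_FAST y → y=-128
LOAD_FAST i → push 3
LOAD_CONST → push 1
BINARY_OP + → 3 + 1 = 4
STORE_FAST i → i=4
LOAD_FAST i → push 4
LOAD_CONST → push 5
COMPARE_OP bool(<) → 4 vs 5 = True
POP_JUMP_IF_FALSE → pop True; no jump
LOAD_FAST y → push -128
LOAD_CONST → push 1
BINARY_OP << → -128 << 1 = -256
STORE_FAST y → y=-256
LOAD_FAST i → push 4
LOAD_CONST → push 1
BINARY_OP + → 4 + 1 = 5
STORE_FAST i → i=5
LOAD_FAST i → push 5
LOAD_CONST → push 5
COMPARE_OP bool(<) → 5 vs 5 = False
POP_JUMP_IF_FALSE → pop False; jump
LOAD_FAST y → push -256
RETURN_VALUE → return -256.

-256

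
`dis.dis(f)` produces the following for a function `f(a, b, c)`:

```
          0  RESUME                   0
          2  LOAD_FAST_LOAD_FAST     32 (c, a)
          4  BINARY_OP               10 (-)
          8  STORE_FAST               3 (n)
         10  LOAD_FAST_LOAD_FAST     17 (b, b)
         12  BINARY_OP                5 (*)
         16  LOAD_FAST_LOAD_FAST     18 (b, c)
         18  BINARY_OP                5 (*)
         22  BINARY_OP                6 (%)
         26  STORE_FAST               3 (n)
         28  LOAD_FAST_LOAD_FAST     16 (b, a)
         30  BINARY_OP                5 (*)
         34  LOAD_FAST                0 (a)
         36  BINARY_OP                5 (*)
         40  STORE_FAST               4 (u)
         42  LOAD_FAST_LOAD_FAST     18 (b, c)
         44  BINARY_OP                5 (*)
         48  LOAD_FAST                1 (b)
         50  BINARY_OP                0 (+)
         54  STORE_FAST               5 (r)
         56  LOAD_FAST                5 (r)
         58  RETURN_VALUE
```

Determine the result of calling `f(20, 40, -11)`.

-400

LOAD_FAST_LOAD_FAST c,a → push -11,20. Stack: [-11, 20]
BINARY_OP - → -11 - 20 = -31. Stack: [-31]
STORE_FAST n → n=-31. Stack: []
LOAD_FAST_LOAD_FAST b,b → push 40,40. Stack: [40, 40]
BINARY_OP * → 40 * 40 = 1600. Stack: [1600]
LOAD_FAST_LOAD_FAST b,c → push 40,-11. Stack: [1600, 40, -11]
BINARY_OP * → 40 * -11 = -440. Stack: [1600, -440]
BINARY_OP % → 1600 % -440 = -160. Stack: [-160]
STORE_FAST n → n=-160. Stack: []
LOAD_FAST_LOAD_FAST b,a → push 40,20. Stack: [40, 20]
BINARY_OP * → 40 * 20 = 800. Stack: [800]
LOAD_FAST a → push 20. Stack: [800, 20]
BINARY_OP * → 800 * 20 = 16000. Stack: [16000]
STORE_FAST u → u=16000. Stack: []
LOAD_FAST_LOAD_FAST b,c → push 40,-11. Stack: [40, -11]
BINARY_OP * → 40 * -11 = -440. Stack: [-440]
LOAD_FAST b → push 40. Stack: [-440, 40]
BINARY_OP + → -440 + 40 = -400. Stack: [-400]
STORE_FAST r → r=-400. Stack: []
LOAD_FAST r → push -400. Stack: [-400]
RETURN_VALUE → return -400.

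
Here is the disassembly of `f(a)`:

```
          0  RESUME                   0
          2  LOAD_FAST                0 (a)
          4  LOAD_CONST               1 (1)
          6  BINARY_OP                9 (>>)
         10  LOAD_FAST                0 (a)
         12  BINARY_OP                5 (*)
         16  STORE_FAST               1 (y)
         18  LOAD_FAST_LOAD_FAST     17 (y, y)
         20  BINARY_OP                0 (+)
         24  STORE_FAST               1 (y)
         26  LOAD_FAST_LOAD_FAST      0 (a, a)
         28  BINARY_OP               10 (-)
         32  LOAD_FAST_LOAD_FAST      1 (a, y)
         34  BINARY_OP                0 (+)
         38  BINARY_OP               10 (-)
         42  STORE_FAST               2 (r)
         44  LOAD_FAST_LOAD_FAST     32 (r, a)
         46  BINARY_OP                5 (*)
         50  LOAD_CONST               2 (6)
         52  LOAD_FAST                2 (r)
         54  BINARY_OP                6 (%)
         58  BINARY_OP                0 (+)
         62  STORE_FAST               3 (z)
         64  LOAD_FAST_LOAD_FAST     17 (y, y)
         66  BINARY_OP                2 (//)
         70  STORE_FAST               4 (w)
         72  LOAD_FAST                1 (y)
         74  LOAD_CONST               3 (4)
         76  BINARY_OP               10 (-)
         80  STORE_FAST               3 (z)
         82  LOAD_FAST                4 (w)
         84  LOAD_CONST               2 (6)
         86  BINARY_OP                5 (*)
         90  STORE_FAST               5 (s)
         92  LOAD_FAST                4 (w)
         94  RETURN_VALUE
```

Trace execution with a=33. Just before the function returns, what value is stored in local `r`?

LOAD_FAST a → push 33. Stack: [33]
LOAD_CONST → push 1. Stack: [33, 1]
BINARY_OP >> → 33 >> 1 = 16. Stack: [16]
LOAD_FAST a → push 33. Stack: [16, 33]
BINARY_OP * → 16 * 33 = 528. Stack: [528]
STORE_FAST y → y=528. Stack: []
LOAD_FAST_LOAD_FAST y,y → push 528,528. Stack: [528, 528]
BINARY_OP + → 528 + 528 = 1056. Stack: [1056]
STORE_FAST y → y=1056. Stack: []
LOAD_FAST_LOAD_FAST a,a → push 33,33. Stack: [33, 33]
BINARY_OP - → 33 - 33 = 0. Stack: [0]
LOAD_FAST_LOAD_FAST a,y → push 33,1056. Stack: [0, 33, 1056]
BINARY_OP + → 33 + 1056 = 1089. Stack: [0, 1089]
BINARY_OP - → 0 - 1089 = -1089. Stack: [-1089]
STORE_FAST r → r=-1089. Stack: []
LOAD_FAST_LOAD_FAST r,a → push -1089,33. Stack: [-1089, 33]
BINARY_OP * → -1089 * 33 = -35937. Stack: [-35937]
LOAD_CONST → push 6. Stack: [-35937, 6]
LOAD_FAST r → push -1089. Stack: [-35937, 6, -1089]
BINARY_OP % → 6 % -1089 = -1083. Stack: [-35937, -1083]
BINARY_OP + → -35937 + -1083 = -37020. Stack: [-37020]
STORE_FAST z → z=-37020. Stack: []
LOAD_FAST_LOAD_FAST y,y → push 1056,1056. Stack: [1056, 1056]
BINARY_OP // → 1056 // 1056 = 1. Stack: [1]
STORE_FAST w → w=1. Stack: []
LOAD_FAST y → push 1056. Stack: [1056]
LOAD_CONST → push 4. Stack: [1056, 4]
BINARY_OP - → 1056 - 4 = 1052. Stack: [1052]
STORE_FAST z → z=1052. Stack: []
LOAD_FAST w → push 1. Stack: [1]
LOAD_CONST → push 6. Stack: [1, 6]
BINARY_OP * → 1 * 6 = 6. Stack: [6]
STORE_FAST s → s=6. Stack: []
LOAD_FAST w → push 1. Stack: [1]
RETURN_VALUE → return 1.

-1089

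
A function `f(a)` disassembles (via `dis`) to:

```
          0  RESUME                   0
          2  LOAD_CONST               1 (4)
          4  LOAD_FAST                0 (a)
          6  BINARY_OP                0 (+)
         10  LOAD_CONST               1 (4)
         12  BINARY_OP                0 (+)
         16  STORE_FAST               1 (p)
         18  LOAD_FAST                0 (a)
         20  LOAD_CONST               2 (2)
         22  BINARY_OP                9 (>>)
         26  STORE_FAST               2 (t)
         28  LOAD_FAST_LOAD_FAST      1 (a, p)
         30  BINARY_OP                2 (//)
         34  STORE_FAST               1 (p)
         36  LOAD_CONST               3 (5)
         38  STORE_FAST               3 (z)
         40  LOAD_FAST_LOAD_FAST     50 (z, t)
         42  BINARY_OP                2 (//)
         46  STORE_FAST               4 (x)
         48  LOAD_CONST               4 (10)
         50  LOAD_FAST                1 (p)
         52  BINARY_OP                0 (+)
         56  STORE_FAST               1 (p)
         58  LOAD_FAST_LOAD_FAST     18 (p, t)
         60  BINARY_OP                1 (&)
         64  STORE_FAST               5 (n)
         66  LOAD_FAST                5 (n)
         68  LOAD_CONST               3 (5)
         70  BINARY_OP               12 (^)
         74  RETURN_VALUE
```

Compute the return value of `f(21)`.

LOAD_CONST → push 4. Stack: [4]
LOAD_FAST a → push 21. Stack: [4, 21]
BINARY_OP + → 4 + 21 = 25. Stack: [25]
LOAD_CONST → push 4. Stack: [25, 4]
BINARY_OP + → 25 + 4 = 29. Stack: [29]
STORE_FAST p → p=29. Stack: []
LOAD_FAST a → push 21. Stack: [21]
LOAD_CONST → push 2. Stack: [21, 2]
BINARY_OP >> → 21 >> 2 = 5. Stack: [5]
STORE_FAST t → t=5. Stack: []
LOAD_FAST_LOAD_FAST a,p → push 21,29. Stack: [21, 29]
BINARY_OP // → 21 // 29 = 0. Stack: [0]
STORE_FAST p → p=0. Stack: []
LOAD_CONST → push 5. Stack: [5]
STORE_FAST z → z=5. Stack: []
LOAD_FAST_LOAD_FAST z,t → push 5,5. Stack: [5, 5]
BINARY_OP // → 5 // 5 = 1. Stack: [1]
STORE_FAST x → x=1. Stack: []
LOAD_CONST → push 10. Stack: [10]
LOAD_FAST p → push 0. Stack: [10, 0]
BINARY_OP + → 10 + 0 = 10. Stack: [10]
STORE_FAST p → p=10. Stack: []
LOAD_FAST_LOAD_FAST p,t → push 10,5. Stack: [10, 5]
BINARY_OP & → 10 & 5 = 0. Stack: [0]
STORE_FAST n → n=0. Stack: []
LOAD_FAST n → push 0. Stack: [0]
LOAD_CONST → push 5. Stack: [0, 5]
BINARY_OP ^ → 0 ^ 5 = 5. Stack: [5]
RETURN_VALUE → return 5.

5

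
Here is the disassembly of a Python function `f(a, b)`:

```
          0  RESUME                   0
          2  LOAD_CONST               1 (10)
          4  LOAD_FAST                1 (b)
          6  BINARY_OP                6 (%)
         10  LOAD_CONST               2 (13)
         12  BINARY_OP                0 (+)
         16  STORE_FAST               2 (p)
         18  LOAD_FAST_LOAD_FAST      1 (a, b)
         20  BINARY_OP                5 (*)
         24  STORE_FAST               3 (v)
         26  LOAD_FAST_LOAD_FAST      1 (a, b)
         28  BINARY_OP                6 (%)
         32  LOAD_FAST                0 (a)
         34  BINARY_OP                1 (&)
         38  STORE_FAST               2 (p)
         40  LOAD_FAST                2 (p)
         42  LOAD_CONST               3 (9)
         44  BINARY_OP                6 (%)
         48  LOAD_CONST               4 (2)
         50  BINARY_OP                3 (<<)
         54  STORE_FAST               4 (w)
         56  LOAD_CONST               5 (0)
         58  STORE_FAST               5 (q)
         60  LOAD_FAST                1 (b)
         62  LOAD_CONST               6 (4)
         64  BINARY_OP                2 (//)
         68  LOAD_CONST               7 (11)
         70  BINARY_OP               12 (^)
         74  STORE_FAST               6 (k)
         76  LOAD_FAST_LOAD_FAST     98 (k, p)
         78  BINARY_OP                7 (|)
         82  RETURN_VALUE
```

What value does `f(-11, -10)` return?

-9

LOAD_CONST → push 10. Stack: [10]
LOAD_FAST b → push -10. Stack: [10, -10]
BINARY_OP % → 10 % -10 = 0. Stack: [0]
LOAD_CONST → push 13. Stack: [0, 13]
BINARY_OP + → 0 + 13 = 13. Stack: [13]
STORE_FAST p → p=13. Stack: []
LOAD_FAST_LOAD_FAST a,b → push -11,-10. Stack: [-11, -10]
BINARY_OP * → -11 * -10 = 110. Stack: [110]
STORE_FAST v → v=110. Stack: []
LOAD_FAST_LOAD_FAST a,b → push -11,-10. Stack: [-11, -10]
BINARY_OP % → -11 % -10 = -1. Stack: [-1]
LOAD_FAST a → push -11. Stack: [-1, -11]
BINARY_OP & → -1 & -11 = -11. Stack: [-11]
STORE_FAST p → p=-11. Stack: []
LOAD_FAST p → push -11. Stack: [-11]
LOAD_CONST → push 9. Stack: [-11, 9]
BINARY_OP % → -11 % 9 = 7. Stack: [7]
LOAD_CONST → push 2. Stack: [7, 2]
BINARY_OP << → 7 << 2 = 28. Stack: [28]
STORE_FAST w → w=28. Stack: []
LOAD_CONST → push 0. Stack: [0]
STORE_FAST q → q=0. Stack: []
LOAD_FAST b → push -10. Stack: [-10]
LOAD_CONST → push 4. Stack: [-10, 4]
BINARY_OP // → -10 // 4 = -3. Stack: [-3]
LOAD_CONST → push 11. Stack: [-3, 11]
BINARY_OP ^ → -3 ^ 11 = -10. Stack: [-10]
STORE_FAST k → k=-10. Stack: []
LOAD_FAST_LOAD_FAST k,p → push -10,-11. Stack: [-10, -11]
BINARY_OP | → -10 | -11 = -9. Stack: [-9]
RETURN_VALUE → return -9.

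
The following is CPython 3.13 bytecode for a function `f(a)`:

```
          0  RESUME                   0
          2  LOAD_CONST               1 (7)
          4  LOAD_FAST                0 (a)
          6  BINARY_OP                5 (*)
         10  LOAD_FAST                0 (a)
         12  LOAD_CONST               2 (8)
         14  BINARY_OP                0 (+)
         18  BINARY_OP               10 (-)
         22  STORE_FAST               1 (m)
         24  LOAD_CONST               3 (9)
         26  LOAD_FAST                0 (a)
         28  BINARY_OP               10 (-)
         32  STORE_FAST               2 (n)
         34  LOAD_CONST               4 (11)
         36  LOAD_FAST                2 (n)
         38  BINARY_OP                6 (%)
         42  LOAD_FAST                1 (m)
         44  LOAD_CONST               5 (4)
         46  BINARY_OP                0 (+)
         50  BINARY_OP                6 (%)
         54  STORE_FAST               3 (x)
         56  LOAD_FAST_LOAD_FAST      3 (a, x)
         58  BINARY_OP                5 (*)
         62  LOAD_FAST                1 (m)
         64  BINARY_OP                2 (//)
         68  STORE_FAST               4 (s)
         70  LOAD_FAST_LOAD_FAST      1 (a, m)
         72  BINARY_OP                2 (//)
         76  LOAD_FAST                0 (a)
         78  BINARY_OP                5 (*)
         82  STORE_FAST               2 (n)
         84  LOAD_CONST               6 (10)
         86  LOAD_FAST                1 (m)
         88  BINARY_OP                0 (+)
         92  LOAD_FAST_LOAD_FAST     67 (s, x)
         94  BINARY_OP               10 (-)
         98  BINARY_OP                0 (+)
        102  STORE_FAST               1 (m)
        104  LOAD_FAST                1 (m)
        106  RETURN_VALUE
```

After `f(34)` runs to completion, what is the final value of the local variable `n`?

0

LOAD_CONST → push 7. Stack: [7]
LOAD_FAST a → push 34. Stack: [7, 34]
BINARY_OP * → 7 * 34 = 238. Stack: [238]
LOAD_FAST a → push 34. Stack: [238, 34]
LOAD_CONST → push 8. Stack: [238, 34, 8]
BINARY_OP + → 34 + 8 = 42. Stack: [238, 42]
BINARY_OP - → 238 - 42 = 196. Stack: [196]
STORE_FAST m → m=196. Stack: []
LOAD_CONST → push 9. Stack: [9]
LOAD_FAST a → push 34. Stack: [9, 34]
BINARY_OP - → 9 - 34 = -25. Stack: [-25]
STORE_FAST n → n=-25. Stack: []
LOAD_CONST → push 11. Stack: [11]
LOAD_FAST n → push -25. Stack: [11, -25]
BINARY_OP % → 11 % -25 = -14. Stack: [-14]
LOAD_FAST m → push 196. Stack: [-14, 196]
LOAD_CONST → push 4. Stack: [-14, 196, 4]
BINARY_OP + → 196 + 4 = 200. Stack: [-14, 200]
BINARY_OP % → -14 % 200 = 186. Stack: [186]
STORE_FAST x → x=186. Stack: []
LOAD_FAST_LOAD_FAST a,x → push 34,186. Stack: [34, 186]
BINARY_OP * → 34 * 186 = 6324. Stack: [6324]
LOAD_FAST m → push 196. Stack: [6324, 196]
BINARY_OP // → 6324 // 196 = 32. Stack: [32]
STORE_FAST s → s=32. Stack: []
LOAD_FAST_LOAD_FAST a,m → push 34,196. Stack: [34, 196]
BINARY_OP // → 34 // 196 = 0. Stack: [0]
LOAD_FAST a → push 34. Stack: [0, 34]
BINARY_OP * → 0 * 34 = 0. Stack: [0]
STORE_FAST n → n=0. Stack: []
LOAD_CONST → push 10. Stack: [10]
LOAD_FAST m → push 196. Stack: [10, 196]
BINARY_OP + → 10 + 196 = 206. Stack: [206]
LOAD_FAST_LOAD_FAST s,x → push 32,186. Stack: [206, 32, 186]
BINARY_OP - → 32 - 186 = -154. Stack: [206, -154]
BINARY_OP + → 206 + -154 = 52. Stack: [52]
STORE_FAST m → m=52. Stack: []
LOAD_FAST m → push 52. Stack: [52]
RETURN_VALUE → return 52.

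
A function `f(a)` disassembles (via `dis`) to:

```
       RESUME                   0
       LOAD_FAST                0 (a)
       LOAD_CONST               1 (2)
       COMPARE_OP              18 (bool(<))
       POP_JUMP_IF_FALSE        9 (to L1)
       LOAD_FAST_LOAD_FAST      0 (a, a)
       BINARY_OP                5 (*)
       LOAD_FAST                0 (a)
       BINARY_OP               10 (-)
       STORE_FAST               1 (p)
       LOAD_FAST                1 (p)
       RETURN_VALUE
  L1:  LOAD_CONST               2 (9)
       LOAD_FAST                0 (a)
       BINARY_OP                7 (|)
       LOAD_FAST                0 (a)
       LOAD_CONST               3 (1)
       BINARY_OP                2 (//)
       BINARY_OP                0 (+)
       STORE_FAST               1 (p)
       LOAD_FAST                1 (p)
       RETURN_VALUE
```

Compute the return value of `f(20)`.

49

LOAD_FAST a → push 20. Stack: [20]
LOAD_CONST → push 2. Stack: [20, 2]
COMPARE_OP bool(<) → 20 vs 2 = False. Stack: [False]
POP_JUMP_IF_FALSE → pop False; jump. Stack: []
LOAD_CONST → push 9. Stack: [9]
LOAD_FAST a → push 20. Stack: [9, 20]
BINARY_OP | → 9 | 20 = 29. Stack: [29]
LOAD_FAST a → push 20. Stack: [29, 20]
LOAD_CONST → push 1. Stack: [29, 20, 1]
BINARY_OP // → 20 // 1 = 20. Stack: [29, 20]
BINARY_OP + → 29 + 20 = 49. Stack: [49]
STORE_FAST p → p=49. Stack: []
LOAD_FAST p → push 49. Stack: [49]
RETURN_VALUE → return 49.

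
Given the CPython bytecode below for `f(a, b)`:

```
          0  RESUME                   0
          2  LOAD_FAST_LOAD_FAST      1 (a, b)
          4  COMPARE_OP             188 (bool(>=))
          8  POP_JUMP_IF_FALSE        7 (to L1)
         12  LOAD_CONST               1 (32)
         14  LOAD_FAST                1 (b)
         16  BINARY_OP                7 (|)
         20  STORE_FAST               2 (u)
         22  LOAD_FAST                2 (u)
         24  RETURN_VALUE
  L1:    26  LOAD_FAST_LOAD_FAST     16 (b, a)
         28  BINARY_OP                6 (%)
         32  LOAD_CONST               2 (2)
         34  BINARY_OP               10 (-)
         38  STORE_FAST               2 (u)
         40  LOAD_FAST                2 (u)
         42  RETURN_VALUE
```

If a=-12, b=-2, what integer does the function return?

LOAD_FAST_LOAD_FAST a,b → push -12,-2. Stack: [-12, -2]
COMPARE_OP bool(>=) → -12 vs -2 = False. Stack: [False]
POP_JUMP_IF_FALSE → pop False; jump. Stack: []
LOAD_FAST_LOAD_FAST b,a → push -2,-12. Stack: [-2, -12]
BINARY_OP % → -2 % -12 = -2. Stack: [-2]
LOAD_CONST → push 2. Stack: [-2, 2]
BINARY_OP - → -2 - 2 = -4. Stack: [-4]
STORE_FAST u → u=-4. Stack: []
LOAD_FAST u → push -4. Stack: [-4]
RETURN_VALUE → return -4.

-4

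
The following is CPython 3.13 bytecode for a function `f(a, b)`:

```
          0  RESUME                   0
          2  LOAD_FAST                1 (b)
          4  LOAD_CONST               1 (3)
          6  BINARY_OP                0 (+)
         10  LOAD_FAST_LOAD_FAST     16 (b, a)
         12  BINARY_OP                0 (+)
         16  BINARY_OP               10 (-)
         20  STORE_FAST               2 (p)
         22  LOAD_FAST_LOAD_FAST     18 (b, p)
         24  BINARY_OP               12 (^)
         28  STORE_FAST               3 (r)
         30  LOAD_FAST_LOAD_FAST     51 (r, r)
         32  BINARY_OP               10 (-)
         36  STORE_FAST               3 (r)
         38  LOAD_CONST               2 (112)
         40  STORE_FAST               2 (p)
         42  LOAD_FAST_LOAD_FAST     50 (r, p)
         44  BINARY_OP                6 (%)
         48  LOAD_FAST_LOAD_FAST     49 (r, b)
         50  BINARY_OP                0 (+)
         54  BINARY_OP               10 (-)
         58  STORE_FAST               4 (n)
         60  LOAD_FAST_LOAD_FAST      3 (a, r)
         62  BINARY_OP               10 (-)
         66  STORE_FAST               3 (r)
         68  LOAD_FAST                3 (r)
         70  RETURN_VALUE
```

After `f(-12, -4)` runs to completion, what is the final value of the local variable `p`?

LOAD_FAST b → push -4. Stack: [-4]
LOAD_CONST → push 3. Stack: [-4, 3]
BINARY_OP + → -4 + 3 = -1. Stack: [-1]
LOAD_FAST_LOAD_FAST b,a → push -4,-12. Stack: [-1, -4, -12]
BINARY_OP + → -4 + -12 = -16. Stack: [-1, -16]
BINARY_OP - → -1 - -16 = 15. Stack: [15]
STORE_FAST p → p=15. Stack: []
LOAD_FAST_LOAD_FAST b,p → push -4,15. Stack: [-4, 15]
BINARY_OP ^ → -4 ^ 15 = -13. Stack: [-13]
STORE_FAST r → r=-13. Stack: []
LOAD_FAST_LOAD_FAST r,r → push -13,-13. Stack: [-13, -13]
BINARY_OP - → -13 - -13 = 0. Stack: [0]
STORE_FAST r → r=0. Stack: []
LOAD_CONST → push 112. Stack: [112]
STORE_FAST p → p=112. Stack: []
LOAD_FAST_LOAD_FAST r,p → push 0,112. Stack: [0, 112]
BINARY_OP % → 0 % 112 = 0. Stack: [0]
LOAD_FAST_LOAD_FAST r,b → push 0,-4. Stack: [0, 0, -4]
BINARY_OP + → 0 + -4 = -4. Stack: [0, -4]
BINARY_OP - → 0 - -4 = 4. Stack: [4]
STORE_FAST n → n=4. Stack: []
LOAD_FAST_LOAD_FAST a,r → push -12,0. Stack: [-12, 0]
BINARY_OP - → -12 - 0 = -12. Stack: [-12]
STORE_FAST r → r=-12. Stack: []
LOAD_FAST r → push -12. Stack: [-12]
RETURN_VALUE → return -12.

112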